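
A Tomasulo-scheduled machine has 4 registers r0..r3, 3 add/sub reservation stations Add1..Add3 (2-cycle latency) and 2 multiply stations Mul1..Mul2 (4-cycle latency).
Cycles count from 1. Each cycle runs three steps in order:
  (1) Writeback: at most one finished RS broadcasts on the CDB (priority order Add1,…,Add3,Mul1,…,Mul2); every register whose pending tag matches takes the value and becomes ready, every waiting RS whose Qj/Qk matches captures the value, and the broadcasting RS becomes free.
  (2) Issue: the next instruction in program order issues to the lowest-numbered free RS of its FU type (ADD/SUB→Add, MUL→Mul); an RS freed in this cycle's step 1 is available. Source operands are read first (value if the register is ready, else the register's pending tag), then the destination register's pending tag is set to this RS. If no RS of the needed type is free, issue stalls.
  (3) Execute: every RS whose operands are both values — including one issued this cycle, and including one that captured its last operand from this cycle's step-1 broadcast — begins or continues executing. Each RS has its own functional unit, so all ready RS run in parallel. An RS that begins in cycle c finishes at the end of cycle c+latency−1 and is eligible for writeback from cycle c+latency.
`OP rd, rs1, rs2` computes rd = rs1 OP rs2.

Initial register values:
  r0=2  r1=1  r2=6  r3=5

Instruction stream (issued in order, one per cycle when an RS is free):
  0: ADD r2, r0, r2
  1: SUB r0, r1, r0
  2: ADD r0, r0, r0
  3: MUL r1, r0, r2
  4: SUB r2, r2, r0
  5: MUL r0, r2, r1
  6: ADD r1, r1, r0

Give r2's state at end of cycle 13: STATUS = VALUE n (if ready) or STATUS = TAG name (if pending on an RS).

cycle 1: issue ADD r2<-Add1 // r0:2,r1:1,r2:Add1,r3:5
cycle 2: issue SUB r0<-Add2 // r0:Add2,r1:1,r2:Add1,r3:5
cycle 3: CDB Add1=8; issue ADD r0<-Add1 // r0:Add1,r1:1,r2:8,r3:5
cycle 4: CDB Add2=-1; issue MUL r1<-Mul1 // r0:Add1,r1:Mul1,r2:8,r3:5
cycle 5: issue SUB r2<-Add2 // r0:Add1,r1:Mul1,r2:Add2,r3:5
cycle 6: CDB Add1=-2; issue MUL r0<-Mul2 // r0:Mul2,r1:Mul1,r2:Add2,r3:5
cycle 7: issue ADD r1<-Add1 // r0:Mul2,r1:Add1,r2:Add2,r3:5
cycle 8: CDB Add2=10 // r0:Mul2,r1:Add1,r2:10,r3:5
cycle 9: - // r0:Mul2,r1:Add1,r2:10,r3:5
cycle 10: CDB Mul1=-16 // r0:Mul2,r1:Add1,r2:10,r3:5
cycle 11: - // r0:Mul2,r1:Add1,r2:10,r3:5
cycle 12: - // r0:Mul2,r1:Add1,r2:10,r3:5
cycle 13: - // r0:Mul2,r1:Add1,r2:10,r3:5

STATUS = VALUE 10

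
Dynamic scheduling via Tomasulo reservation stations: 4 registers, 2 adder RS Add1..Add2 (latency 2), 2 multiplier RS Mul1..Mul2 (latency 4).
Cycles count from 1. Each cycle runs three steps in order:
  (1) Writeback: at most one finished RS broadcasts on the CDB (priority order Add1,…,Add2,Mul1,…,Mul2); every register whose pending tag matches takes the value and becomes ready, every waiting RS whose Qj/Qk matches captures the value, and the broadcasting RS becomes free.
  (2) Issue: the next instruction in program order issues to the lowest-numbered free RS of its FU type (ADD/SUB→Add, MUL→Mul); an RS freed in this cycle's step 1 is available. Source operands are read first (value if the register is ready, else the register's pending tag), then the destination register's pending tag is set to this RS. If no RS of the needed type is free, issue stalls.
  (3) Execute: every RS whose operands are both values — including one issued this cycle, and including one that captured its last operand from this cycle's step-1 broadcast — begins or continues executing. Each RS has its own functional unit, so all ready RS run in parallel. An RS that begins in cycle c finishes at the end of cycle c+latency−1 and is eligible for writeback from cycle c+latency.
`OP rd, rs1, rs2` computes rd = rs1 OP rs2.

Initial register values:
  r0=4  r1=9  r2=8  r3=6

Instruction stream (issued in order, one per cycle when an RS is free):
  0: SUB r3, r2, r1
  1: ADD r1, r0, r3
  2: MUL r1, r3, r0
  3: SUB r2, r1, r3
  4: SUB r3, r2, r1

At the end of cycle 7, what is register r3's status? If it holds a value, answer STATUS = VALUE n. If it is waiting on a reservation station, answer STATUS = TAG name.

cycle 1: issue SUB r3<-Add1 // r0:4,r1:9,r2:8,r3:Add1
cycle 2: issue ADD r1<-Add2 // r0:4,r1:Add2,r2:8,r3:Add1
cycle 3: CDB Add1=-1; issue MUL r1<-Mul1 // r0:4,r1:Mul1,r2:8,r3:-1
cycle 4: issue SUB r2<-Add1 // r0:4,r1:Mul1,r2:Add1,r3:-1
cycle 5: CDB Add2=3; issue SUB r3<-Add2 // r0:4,r1:Mul1,r2:Add1,r3:Add2
cycle 6: - // r0:4,r1:Mul1,r2:Add1,r3:Add2
cycle 7: CDB Mul1=-4 // r0:4,r1:-4,r2:Add1,r3:Add2

STATUS = TAG Add2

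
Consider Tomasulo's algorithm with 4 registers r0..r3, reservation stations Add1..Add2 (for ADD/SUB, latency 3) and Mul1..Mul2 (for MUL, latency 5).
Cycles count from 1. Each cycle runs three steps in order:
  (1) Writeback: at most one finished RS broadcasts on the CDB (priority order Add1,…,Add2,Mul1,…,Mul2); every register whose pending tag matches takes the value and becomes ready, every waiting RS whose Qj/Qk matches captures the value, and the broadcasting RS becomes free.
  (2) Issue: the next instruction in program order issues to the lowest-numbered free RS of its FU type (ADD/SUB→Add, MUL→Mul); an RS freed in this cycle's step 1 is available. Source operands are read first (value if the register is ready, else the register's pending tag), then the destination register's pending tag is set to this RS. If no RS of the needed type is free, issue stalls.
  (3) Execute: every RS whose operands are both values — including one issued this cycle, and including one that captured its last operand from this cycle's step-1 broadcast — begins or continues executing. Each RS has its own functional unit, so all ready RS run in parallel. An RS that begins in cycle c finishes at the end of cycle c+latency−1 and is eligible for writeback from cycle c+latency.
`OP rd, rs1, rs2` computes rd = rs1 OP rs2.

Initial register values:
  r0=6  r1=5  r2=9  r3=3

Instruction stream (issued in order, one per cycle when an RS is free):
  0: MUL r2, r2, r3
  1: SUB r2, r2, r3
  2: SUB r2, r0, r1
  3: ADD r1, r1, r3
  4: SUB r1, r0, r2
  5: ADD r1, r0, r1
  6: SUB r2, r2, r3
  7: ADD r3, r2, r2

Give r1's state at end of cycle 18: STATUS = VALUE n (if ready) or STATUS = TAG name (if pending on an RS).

  c1: issue MUL r2<-Mul1  regs: r0:6,r1:5,r2:Mul1,r3:3
  c2: issue SUB r2<-Add1  regs: r0:6,r1:5,r2:Add1,r3:3
  c3: issue SUB r2<-Add2  regs: r0:6,r1:5,r2:Add2,r3:3
  c4: stall  regs: r0:6,r1:5,r2:Add2,r3:3
  c5: stall  regs: r0:6,r1:5,r2:Add2,r3:3
  c6: CDB Add2=1; issue ADD r1<-Add2  regs: r0:6,r1:Add2,r2:1,r3:3
  c7: CDB Mul1=27; stall  regs: r0:6,r1:Add2,r2:1,r3:3
  c8: stall  regs: r0:6,r1:Add2,r2:1,r3:3
  c9: CDB Add2=8; issue SUB r1<-Add2  regs: r0:6,r1:Add2,r2:1,r3:3
  c10: CDB Add1=24; issue ADD r1<-Add1  regs: r0:6,r1:Add1,r2:1,r3:3
  c11: stall  regs: r0:6,r1:Add1,r2:1,r3:3
  c12: CDB Add2=5; issue SUB r2<-Add2  regs: r0:6,r1:Add1,r2:Add2,r3:3
  c13: stall  regs: r0:6,r1:Add1,r2:Add2,r3:3
  c14: stall  regs: r0:6,r1:Add1,r2:Add2,r3:3
  c15: CDB Add1=11; issue ADD r3<-Add1  regs: r0:6,r1:11,r2:Add2,r3:Add1
  c16: CDB Add2=-2  regs: r0:6,r1:11,r2:-2,r3:Add1
  c17: -  regs: r0:6,r1:11,r2:-2,r3:Add1
  c18: -  regs: r0:6,r1:11,r2:-2,r3:Add1

STATUS = VALUE 11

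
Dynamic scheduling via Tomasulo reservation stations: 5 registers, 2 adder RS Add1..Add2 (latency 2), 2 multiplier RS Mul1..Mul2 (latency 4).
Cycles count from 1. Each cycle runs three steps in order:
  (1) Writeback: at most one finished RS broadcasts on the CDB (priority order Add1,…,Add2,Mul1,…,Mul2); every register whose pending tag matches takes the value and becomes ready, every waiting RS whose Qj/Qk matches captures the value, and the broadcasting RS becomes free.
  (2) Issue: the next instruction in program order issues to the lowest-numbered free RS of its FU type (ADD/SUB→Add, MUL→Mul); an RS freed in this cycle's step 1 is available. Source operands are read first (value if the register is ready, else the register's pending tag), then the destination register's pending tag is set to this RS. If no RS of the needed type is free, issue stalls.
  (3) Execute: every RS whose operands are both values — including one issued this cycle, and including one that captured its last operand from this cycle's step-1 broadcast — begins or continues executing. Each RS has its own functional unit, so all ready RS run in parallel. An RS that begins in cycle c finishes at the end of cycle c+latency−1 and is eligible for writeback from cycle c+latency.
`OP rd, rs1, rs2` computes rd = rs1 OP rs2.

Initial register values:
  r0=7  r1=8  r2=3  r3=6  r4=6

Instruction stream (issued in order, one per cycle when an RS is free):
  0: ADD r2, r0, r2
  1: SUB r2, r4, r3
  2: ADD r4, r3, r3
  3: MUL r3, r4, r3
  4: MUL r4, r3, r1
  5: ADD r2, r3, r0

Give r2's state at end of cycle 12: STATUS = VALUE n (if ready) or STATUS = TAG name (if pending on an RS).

  c1: issue ADD r2<-Add1  regs: r0:7,r1:8,r2:Add1,r3:6,r4:6
  c2: issue SUB r2<-Add2  regs: r0:7,r1:8,r2:Add2,r3:6,r4:6
  c3: CDB Add1=10; issue ADD r4<-Add1  regs: r0:7,r1:8,r2:Add2,r3:6,r4:Add1
  c4: CDB Add2=0; issue MUL r3<-Mul1  regs: r0:7,r1:8,r2:0,r3:Mul1,r4:Add1
  c5: CDB Add1=12; issue MUL r4<-Mul2  regs: r0:7,r1:8,r2:0,r3:Mul1,r4:Mul2
  c6: issue ADD r2<-Add1  regs: r0:7,r1:8,r2:Add1,r3:Mul1,r4:Mul2
  c7: -  regs: r0:7,r1:8,r2:Add1,r3:Mul1,r4:Mul2
  c8: -  regs: r0:7,r1:8,r2:Add1,r3:Mul1,r4:Mul2
  c9: CDB Mul1=72  regs: r0:7,r1:8,r2:Add1,r3:72,r4:Mul2
  c10: -  regs: r0:7,r1:8,r2:Add1,r3:72,r4:Mul2
  c11: CDB Add1=79  regs: r0:7,r1:8,r2:79,r3:72,r4:Mul2
  c12: -  regs: r0:7,r1:8,r2:79,r3:72,r4:Mul2

STATUS = VALUE 79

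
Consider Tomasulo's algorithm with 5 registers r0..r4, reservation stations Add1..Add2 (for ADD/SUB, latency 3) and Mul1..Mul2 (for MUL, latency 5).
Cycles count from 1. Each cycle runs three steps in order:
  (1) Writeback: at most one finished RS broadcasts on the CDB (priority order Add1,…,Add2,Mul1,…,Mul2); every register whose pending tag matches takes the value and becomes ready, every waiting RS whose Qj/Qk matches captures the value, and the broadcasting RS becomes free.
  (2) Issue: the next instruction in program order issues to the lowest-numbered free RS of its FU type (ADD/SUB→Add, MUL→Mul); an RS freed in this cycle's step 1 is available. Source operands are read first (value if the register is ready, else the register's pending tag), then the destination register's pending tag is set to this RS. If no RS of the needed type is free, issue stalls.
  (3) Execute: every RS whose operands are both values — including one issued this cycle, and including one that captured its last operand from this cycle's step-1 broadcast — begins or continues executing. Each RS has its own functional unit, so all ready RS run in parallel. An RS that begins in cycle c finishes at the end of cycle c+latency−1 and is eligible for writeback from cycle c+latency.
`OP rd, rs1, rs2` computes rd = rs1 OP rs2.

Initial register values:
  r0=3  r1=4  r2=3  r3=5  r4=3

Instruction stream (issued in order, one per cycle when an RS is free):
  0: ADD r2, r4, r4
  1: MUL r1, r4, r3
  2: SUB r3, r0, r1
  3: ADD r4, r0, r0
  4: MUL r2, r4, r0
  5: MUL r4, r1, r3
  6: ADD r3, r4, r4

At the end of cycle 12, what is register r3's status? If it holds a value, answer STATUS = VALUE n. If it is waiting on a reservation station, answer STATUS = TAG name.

STATUS = TAG Add1

cycle 1: issue ADD r2<-Add1 // r0:3,r1:4,r2:Add1,r3:5,r4:3
cycle 2: issue MUL r1<-Mul1 // r0:3,r1:Mul1,r2:Add1,r3:5,r4:3
cycle 3: issue SUB r3<-Add2 // r0:3,r1:Mul1,r2:Add1,r3:Add2,r4:3
cycle 4: CDB Add1=6; issue ADD r4<-Add1 // r0:3,r1:Mul1,r2:6,r3:Add2,r4:Add1
cycle 5: issue MUL r2<-Mul2 // r0:3,r1:Mul1,r2:Mul2,r3:Add2,r4:Add1
cycle 6: stall // r0:3,r1:Mul1,r2:Mul2,r3:Add2,r4:Add1
cycle 7: CDB Add1=6; stall // r0:3,r1:Mul1,r2:Mul2,r3:Add2,r4:6
cycle 8: CDB Mul1=15; issue MUL r4<-Mul1 // r0:3,r1:15,r2:Mul2,r3:Add2,r4:Mul1
cycle 9: issue ADD r3<-Add1 // r0:3,r1:15,r2:Mul2,r3:Add1,r4:Mul1
cycle 10: - // r0:3,r1:15,r2:Mul2,r3:Add1,r4:Mul1
cycle 11: CDB Add2=-12 // r0:3,r1:15,r2:Mul2,r3:Add1,r4:Mul1
cycle 12: CDB Mul2=18 // r0:3,r1:15,r2:18,r3:Add1,r4:Mul1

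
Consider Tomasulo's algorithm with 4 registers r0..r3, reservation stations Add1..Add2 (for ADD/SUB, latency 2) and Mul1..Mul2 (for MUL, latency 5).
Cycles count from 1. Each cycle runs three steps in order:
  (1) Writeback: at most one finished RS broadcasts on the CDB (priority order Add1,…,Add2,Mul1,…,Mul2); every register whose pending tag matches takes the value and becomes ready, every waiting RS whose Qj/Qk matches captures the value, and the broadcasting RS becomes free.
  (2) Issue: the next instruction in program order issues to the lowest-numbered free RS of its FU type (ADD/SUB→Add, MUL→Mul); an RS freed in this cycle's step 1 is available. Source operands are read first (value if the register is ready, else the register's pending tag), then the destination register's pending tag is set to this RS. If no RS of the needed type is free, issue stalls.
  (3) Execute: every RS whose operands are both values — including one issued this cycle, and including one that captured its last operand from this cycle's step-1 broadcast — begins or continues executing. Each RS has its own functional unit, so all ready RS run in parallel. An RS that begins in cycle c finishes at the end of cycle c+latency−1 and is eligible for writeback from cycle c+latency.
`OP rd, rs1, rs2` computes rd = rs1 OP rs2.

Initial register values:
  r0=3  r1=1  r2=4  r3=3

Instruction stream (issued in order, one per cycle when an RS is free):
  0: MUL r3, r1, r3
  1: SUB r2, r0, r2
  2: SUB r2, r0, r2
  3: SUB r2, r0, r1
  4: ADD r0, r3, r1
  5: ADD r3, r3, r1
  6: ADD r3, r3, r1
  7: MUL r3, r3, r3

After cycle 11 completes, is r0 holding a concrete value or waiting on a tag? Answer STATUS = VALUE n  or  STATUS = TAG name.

STATUS = VALUE 4

c1: issue MUL r3<-Mul1 | r0:3,r1:1,r2:4,r3:Mul1
c2: issue SUB r2<-Add1 | r0:3,r1:1,r2:Add1,r3:Mul1
c3: issue SUB r2<-Add2 | r0:3,r1:1,r2:Add2,r3:Mul1
c4: CDB Add1=-1; issue SUB r2<-Add1 | r0:3,r1:1,r2:Add1,r3:Mul1
c5: stall | r0:3,r1:1,r2:Add1,r3:Mul1
c6: CDB Add1=2; issue ADD r0<-Add1 | r0:Add1,r1:1,r2:2,r3:Mul1
c7: CDB Add2=4; issue ADD r3<-Add2 | r0:Add1,r1:1,r2:2,r3:Add2
c8: CDB Mul1=3; stall | r0:Add1,r1:1,r2:2,r3:Add2
c9: stall | r0:Add1,r1:1,r2:2,r3:Add2
c10: CDB Add1=4; issue ADD r3<-Add1 | r0:4,r1:1,r2:2,r3:Add1
c11: CDB Add2=4; issue MUL r3<-Mul1 | r0:4,r1:1,r2:2,r3:Mul1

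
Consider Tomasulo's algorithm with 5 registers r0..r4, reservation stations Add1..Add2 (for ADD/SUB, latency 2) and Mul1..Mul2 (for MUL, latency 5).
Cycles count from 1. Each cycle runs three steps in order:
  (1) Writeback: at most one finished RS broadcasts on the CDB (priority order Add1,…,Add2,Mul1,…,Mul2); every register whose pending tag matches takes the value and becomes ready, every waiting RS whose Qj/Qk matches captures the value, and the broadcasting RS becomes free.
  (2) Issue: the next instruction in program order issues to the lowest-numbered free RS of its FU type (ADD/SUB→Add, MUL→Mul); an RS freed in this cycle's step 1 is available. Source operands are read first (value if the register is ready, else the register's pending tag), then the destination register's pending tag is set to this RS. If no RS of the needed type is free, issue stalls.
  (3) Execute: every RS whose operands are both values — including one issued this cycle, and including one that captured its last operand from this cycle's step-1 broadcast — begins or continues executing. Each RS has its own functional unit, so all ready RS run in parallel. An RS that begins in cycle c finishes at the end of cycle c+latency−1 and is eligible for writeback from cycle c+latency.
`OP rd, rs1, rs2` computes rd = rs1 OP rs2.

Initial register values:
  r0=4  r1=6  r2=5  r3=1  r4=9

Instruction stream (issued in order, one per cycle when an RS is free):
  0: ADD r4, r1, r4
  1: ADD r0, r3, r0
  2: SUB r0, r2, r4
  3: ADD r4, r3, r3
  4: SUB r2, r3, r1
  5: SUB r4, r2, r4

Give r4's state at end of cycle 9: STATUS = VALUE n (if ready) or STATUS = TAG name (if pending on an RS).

  c1: issue ADD r4<-Add1  regs: r0:4,r1:6,r2:5,r3:1,r4:Add1
  c2: issue ADD r0<-Add2  regs: r0:Add2,r1:6,r2:5,r3:1,r4:Add1
  c3: CDB Add1=15; issue SUB r0<-Add1  regs: r0:Add1,r1:6,r2:5,r3:1,r4:15
  c4: CDB Add2=5; issue ADD r4<-Add2  regs: r0:Add1,r1:6,r2:5,r3:1,r4:Add2
  c5: CDB Add1=-10; issue SUB r2<-Add1  regs: r0:-10,r1:6,r2:Add1,r3:1,r4:Add2
  c6: CDB Add2=2; issue SUB r4<-Add2  regs: r0:-10,r1:6,r2:Add1,r3:1,r4:Add2
  c7: CDB Add1=-5  regs: r0:-10,r1:6,r2:-5,r3:1,r4:Add2
  c8: -  regs: r0:-10,r1:6,r2:-5,r3:1,r4:Add2
  c9: CDB Add2=-7  regs: r0:-10,r1:6,r2:-5,r3:1,r4:-7

STATUS = VALUE -7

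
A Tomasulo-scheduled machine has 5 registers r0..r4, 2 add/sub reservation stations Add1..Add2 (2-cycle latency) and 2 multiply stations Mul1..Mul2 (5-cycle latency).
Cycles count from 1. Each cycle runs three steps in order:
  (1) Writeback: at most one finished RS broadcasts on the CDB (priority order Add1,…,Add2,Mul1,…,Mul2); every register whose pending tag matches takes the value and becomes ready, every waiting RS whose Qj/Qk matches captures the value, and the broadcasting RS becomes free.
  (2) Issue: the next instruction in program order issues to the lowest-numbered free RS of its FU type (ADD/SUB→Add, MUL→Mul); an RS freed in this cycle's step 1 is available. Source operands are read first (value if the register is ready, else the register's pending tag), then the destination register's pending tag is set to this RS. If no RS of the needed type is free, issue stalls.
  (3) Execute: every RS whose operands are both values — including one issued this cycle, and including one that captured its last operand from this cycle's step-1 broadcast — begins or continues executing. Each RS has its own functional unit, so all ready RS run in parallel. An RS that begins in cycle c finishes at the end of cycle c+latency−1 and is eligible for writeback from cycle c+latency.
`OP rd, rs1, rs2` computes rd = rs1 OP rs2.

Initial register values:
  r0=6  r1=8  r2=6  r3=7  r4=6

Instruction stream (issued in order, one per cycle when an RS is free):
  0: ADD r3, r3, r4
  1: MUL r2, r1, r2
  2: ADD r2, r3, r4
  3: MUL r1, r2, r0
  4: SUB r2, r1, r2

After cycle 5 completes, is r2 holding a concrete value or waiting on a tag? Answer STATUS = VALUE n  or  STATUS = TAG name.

STATUS = TAG Add1

cycle 1: issue ADD r3<-Add1 // r0:6,r1:8,r2:6,r3:Add1,r4:6
cycle 2: issue MUL r2<-Mul1 // r0:6,r1:8,r2:Mul1,r3:Add1,r4:6
cycle 3: CDB Add1=13; issue ADD r2<-Add1 // r0:6,r1:8,r2:Add1,r3:13,r4:6
cycle 4: issue MUL r1<-Mul2 // r0:6,r1:Mul2,r2:Add1,r3:13,r4:6
cycle 5: CDB Add1=19; issue SUB r2<-Add1 // r0:6,r1:Mul2,r2:Add1,r3:13,r4:6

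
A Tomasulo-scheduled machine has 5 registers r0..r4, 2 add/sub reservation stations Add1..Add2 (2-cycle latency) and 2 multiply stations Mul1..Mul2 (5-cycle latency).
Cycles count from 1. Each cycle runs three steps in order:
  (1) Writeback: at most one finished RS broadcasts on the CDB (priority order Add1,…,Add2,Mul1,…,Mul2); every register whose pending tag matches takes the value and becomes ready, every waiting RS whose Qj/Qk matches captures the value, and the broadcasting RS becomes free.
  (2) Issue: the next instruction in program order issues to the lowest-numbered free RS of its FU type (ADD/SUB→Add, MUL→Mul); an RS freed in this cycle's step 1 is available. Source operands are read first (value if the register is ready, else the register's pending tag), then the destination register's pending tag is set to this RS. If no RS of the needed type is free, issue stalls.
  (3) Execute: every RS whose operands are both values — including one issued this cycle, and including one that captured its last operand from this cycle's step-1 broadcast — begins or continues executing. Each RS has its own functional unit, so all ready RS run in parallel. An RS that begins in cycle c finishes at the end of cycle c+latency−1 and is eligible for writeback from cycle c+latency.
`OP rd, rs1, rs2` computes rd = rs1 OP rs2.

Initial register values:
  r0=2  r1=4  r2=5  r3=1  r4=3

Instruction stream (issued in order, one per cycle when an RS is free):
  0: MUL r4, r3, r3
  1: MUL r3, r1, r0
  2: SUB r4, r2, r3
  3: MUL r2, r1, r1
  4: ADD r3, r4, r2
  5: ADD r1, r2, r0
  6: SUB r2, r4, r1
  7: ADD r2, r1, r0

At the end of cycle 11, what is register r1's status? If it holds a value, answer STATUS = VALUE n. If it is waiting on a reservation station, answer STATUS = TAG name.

c1: issue MUL r4<-Mul1 | r0:2,r1:4,r2:5,r3:1,r4:Mul1
c2: issue MUL r3<-Mul2 | r0:2,r1:4,r2:5,r3:Mul2,r4:Mul1
c3: issue SUB r4<-Add1 | r0:2,r1:4,r2:5,r3:Mul2,r4:Add1
c4: stall | r0:2,r1:4,r2:5,r3:Mul2,r4:Add1
c5: stall | r0:2,r1:4,r2:5,r3:Mul2,r4:Add1
c6: CDB Mul1=1; issue MUL r2<-Mul1 | r0:2,r1:4,r2:Mul1,r3:Mul2,r4:Add1
c7: CDB Mul2=8; issue ADD r3<-Add2 | r0:2,r1:4,r2:Mul1,r3:Add2,r4:Add1
c8: stall | r0:2,r1:4,r2:Mul1,r3:Add2,r4:Add1
c9: CDB Add1=-3; issue ADD r1<-Add1 | r0:2,r1:Add1,r2:Mul1,r3:Add2,r4:-3
c10: stall | r0:2,r1:Add1,r2:Mul1,r3:Add2,r4:-3
c11: CDB Mul1=16; stall | r0:2,r1:Add1,r2:16,r3:Add2,r4:-3

STATUS = TAG Add1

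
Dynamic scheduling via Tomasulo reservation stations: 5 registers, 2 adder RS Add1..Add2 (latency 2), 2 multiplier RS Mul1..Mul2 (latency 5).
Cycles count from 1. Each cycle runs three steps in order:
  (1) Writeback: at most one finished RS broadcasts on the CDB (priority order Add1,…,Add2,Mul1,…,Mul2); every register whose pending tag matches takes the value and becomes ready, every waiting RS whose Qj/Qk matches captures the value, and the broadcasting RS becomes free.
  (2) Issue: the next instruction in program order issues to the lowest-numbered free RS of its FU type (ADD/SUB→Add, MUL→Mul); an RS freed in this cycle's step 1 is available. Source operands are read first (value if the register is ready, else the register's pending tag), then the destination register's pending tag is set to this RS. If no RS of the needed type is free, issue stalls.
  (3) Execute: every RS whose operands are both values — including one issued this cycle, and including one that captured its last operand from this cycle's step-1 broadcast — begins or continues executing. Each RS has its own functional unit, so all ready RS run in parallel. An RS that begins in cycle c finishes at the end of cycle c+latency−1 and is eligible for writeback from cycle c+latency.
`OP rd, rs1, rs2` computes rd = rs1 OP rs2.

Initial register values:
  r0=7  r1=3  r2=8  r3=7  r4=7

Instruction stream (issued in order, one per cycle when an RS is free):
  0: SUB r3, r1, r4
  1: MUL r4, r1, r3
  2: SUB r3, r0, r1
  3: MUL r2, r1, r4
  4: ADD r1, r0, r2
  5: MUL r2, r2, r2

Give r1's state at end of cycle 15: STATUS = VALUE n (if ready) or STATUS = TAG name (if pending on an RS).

STATUS = VALUE -29

cycle 1: issue SUB r3<-Add1 // r0:7,r1:3,r2:8,r3:Add1,r4:7
cycle 2: issue MUL r4<-Mul1 // r0:7,r1:3,r2:8,r3:Add1,r4:Mul1
cycle 3: CDB Add1=-4; issue SUB r3<-Add1 // r0:7,r1:3,r2:8,r3:Add1,r4:Mul1
cycle 4: issue MUL r2<-Mul2 // r0:7,r1:3,r2:Mul2,r3:Add1,r4:Mul1
cycle 5: CDB Add1=4; issue ADD r1<-Add1 // r0:7,r1:Add1,r2:Mul2,r3:4,r4:Mul1
cycle 6: stall // r0:7,r1:Add1,r2:Mul2,r3:4,r4:Mul1
cycle 7: stall // r0:7,r1:Add1,r2:Mul2,r3:4,r4:Mul1
cycle 8: CDB Mul1=-12; issue MUL r2<-Mul1 // r0:7,r1:Add1,r2:Mul1,r3:4,r4:-12
cycle 9: - // r0:7,r1:Add1,r2:Mul1,r3:4,r4:-12
cycle 10: - // r0:7,r1:Add1,r2:Mul1,r3:4,r4:-12
cycle 11: - // r0:7,r1:Add1,r2:Mul1,r3:4,r4:-12
cycle 12: - // r0:7,r1:Add1,r2:Mul1,r3:4,r4:-12
cycle 13: CDB Mul2=-36 // r0:7,r1:Add1,r2:Mul1,r3:4,r4:-12
cycle 14: - // r0:7,r1:Add1,r2:Mul1,r3:4,r4:-12
cycle 15: CDB Add1=-29 // r0:7,r1:-29,r2:Mul1,r3:4,r4:-12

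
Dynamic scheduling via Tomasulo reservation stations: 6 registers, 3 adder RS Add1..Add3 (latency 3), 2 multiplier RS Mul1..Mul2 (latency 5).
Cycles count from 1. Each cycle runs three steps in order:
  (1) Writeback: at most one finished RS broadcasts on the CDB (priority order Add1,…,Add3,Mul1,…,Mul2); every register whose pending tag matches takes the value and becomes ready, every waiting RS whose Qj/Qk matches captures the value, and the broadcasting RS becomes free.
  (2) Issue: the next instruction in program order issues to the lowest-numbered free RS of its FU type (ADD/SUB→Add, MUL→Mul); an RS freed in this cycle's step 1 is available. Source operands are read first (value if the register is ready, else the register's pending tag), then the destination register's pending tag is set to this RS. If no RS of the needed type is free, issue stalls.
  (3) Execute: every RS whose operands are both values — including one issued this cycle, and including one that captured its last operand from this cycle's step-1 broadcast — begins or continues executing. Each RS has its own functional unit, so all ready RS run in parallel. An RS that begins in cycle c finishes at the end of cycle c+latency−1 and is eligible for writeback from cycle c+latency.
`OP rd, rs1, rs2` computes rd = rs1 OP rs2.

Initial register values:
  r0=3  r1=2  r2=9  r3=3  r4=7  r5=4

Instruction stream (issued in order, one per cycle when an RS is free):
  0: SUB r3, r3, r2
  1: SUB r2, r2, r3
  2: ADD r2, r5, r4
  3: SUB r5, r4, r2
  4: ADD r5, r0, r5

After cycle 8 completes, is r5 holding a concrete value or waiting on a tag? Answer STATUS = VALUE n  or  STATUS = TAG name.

STATUS = TAG Add3

  c1: issue SUB r3<-Add1  regs: r0:3,r1:2,r2:9,r3:Add1,r4:7,r5:4
  c2: issue SUB r2<-Add2  regs: r0:3,r1:2,r2:Add2,r3:Add1,r4:7,r5:4
  c3: issue ADD r2<-Add3  regs: r0:3,r1:2,r2:Add3,r3:Add1,r4:7,r5:4
  c4: CDB Add1=-6; issue SUB r5<-Add1  regs: r0:3,r1:2,r2:Add3,r3:-6,r4:7,r5:Add1
  c5: stall  regs: r0:3,r1:2,r2:Add3,r3:-6,r4:7,r5:Add1
  c6: CDB Add3=11; issue ADD r5<-Add3  regs: r0:3,r1:2,r2:11,r3:-6,r4:7,r5:Add3
  c7: CDB Add2=15  regs: r0:3,r1:2,r2:11,r3:-6,r4:7,r5:Add3
  c8: -  regs: r0:3,r1:2,r2:11,r3:-6,r4:7,r5:Add3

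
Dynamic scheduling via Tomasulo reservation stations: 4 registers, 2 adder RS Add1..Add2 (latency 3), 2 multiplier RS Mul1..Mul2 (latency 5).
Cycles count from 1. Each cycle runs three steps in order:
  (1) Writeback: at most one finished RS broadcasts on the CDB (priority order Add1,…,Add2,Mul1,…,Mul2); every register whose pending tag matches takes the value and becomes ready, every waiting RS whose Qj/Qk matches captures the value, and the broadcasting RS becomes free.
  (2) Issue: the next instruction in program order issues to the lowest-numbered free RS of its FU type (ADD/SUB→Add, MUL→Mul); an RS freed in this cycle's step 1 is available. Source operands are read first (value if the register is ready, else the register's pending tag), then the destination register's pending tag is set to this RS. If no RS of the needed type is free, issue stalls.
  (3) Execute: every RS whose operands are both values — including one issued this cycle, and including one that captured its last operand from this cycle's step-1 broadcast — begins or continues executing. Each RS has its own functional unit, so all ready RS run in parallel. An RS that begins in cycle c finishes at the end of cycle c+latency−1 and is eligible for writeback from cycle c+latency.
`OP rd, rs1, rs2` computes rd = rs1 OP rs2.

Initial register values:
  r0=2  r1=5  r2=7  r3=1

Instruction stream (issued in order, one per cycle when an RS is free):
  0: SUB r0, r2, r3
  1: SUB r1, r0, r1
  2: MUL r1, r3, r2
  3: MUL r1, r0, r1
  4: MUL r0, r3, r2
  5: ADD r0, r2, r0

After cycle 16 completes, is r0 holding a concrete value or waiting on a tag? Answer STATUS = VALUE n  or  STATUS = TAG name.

c1: issue SUB r0<-Add1 | r0:Add1,r1:5,r2:7,r3:1
c2: issue SUB r1<-Add2 | r0:Add1,r1:Add2,r2:7,r3:1
c3: issue MUL r1<-Mul1 | r0:Add1,r1:Mul1,r2:7,r3:1
c4: CDB Add1=6; issue MUL r1<-Mul2 | r0:6,r1:Mul2,r2:7,r3:1
c5: stall | r0:6,r1:Mul2,r2:7,r3:1
c6: stall | r0:6,r1:Mul2,r2:7,r3:1
c7: CDB Add2=1; stall | r0:6,r1:Mul2,r2:7,r3:1
c8: CDB Mul1=7; issue MUL r0<-Mul1 | r0:Mul1,r1:Mul2,r2:7,r3:1
c9: issue ADD r0<-Add1 | r0:Add1,r1:Mul2,r2:7,r3:1
c10: - | r0:Add1,r1:Mul2,r2:7,r3:1
c11: - | r0:Add1,r1:Mul2,r2:7,r3:1
c12: - | r0:Add1,r1:Mul2,r2:7,r3:1
c13: CDB Mul1=7 | r0:Add1,r1:Mul2,r2:7,r3:1
c14: CDB Mul2=42 | r0:Add1,r1:42,r2:7,r3:1
c15: - | r0:Add1,r1:42,r2:7,r3:1
c16: CDB Add1=14 | r0:14,r1:42,r2:7,r3:1

STATUS = VALUE 14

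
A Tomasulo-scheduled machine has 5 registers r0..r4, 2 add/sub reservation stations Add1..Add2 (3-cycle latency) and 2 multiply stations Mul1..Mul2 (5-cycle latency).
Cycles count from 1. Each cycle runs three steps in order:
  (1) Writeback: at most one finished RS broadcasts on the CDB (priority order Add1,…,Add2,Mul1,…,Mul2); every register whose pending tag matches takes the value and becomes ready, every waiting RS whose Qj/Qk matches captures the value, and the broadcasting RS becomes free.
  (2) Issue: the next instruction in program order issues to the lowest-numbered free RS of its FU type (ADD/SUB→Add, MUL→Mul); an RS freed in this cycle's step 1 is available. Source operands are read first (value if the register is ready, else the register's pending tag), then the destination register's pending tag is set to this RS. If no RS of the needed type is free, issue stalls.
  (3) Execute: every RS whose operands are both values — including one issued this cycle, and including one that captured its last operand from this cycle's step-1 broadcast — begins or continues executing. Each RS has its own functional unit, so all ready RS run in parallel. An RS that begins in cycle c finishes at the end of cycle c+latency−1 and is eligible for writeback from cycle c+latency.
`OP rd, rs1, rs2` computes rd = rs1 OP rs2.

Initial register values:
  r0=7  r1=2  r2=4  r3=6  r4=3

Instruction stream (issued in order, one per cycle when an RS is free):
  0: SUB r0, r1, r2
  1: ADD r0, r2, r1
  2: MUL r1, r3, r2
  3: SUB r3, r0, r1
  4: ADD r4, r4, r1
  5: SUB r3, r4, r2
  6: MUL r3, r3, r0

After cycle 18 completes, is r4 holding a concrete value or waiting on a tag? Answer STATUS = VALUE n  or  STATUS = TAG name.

cycle 1: issue SUB r0<-Add1 // r0:Add1,r1:2,r2:4,r3:6,r4:3
cycle 2: issue ADD r0<-Add2 // r0:Add2,r1:2,r2:4,r3:6,r4:3
cycle 3: issue MUL r1<-Mul1 // r0:Add2,r1:Mul1,r2:4,r3:6,r4:3
cycle 4: CDB Add1=-2; issue SUB r3<-Add1 // r0:Add2,r1:Mul1,r2:4,r3:Add1,r4:3
cycle 5: CDB Add2=6; issue ADD r4<-Add2 // r0:6,r1:Mul1,r2:4,r3:Add1,r4:Add2
cycle 6: stall // r0:6,r1:Mul1,r2:4,r3:Add1,r4:Add2
cycle 7: stall // r0:6,r1:Mul1,r2:4,r3:Add1,r4:Add2
cycle 8: CDB Mul1=24; stall // r0:6,r1:24,r2:4,r3:Add1,r4:Add2
cycle 9: stall // r0:6,r1:24,r2:4,r3:Add1,r4:Add2
cycle 10: stall // r0:6,r1:24,r2:4,r3:Add1,r4:Add2
cycle 11: CDB Add1=-18; issue SUB r3<-Add1 // r0:6,r1:24,r2:4,r3:Add1,r4:Add2
cycle 12: CDB Add2=27; issue MUL r3<-Mul1 // r0:6,r1:24,r2:4,r3:Mul1,r4:27
cycle 13: - // r0:6,r1:24,r2:4,r3:Mul1,r4:27
cycle 14: - // r0:6,r1:24,r2:4,r3:Mul1,r4:27
cycle 15: CDB Add1=23 // r0:6,r1:24,r2:4,r3:Mul1,r4:27
cycle 16: - // r0:6,r1:24,r2:4,r3:Mul1,r4:27
cycle 17: - // r0:6,r1:24,r2:4,r3:Mul1,r4:27
cycle 18: - // r0:6,r1:24,r2:4,r3:Mul1,r4:27

STATUS = VALUE 27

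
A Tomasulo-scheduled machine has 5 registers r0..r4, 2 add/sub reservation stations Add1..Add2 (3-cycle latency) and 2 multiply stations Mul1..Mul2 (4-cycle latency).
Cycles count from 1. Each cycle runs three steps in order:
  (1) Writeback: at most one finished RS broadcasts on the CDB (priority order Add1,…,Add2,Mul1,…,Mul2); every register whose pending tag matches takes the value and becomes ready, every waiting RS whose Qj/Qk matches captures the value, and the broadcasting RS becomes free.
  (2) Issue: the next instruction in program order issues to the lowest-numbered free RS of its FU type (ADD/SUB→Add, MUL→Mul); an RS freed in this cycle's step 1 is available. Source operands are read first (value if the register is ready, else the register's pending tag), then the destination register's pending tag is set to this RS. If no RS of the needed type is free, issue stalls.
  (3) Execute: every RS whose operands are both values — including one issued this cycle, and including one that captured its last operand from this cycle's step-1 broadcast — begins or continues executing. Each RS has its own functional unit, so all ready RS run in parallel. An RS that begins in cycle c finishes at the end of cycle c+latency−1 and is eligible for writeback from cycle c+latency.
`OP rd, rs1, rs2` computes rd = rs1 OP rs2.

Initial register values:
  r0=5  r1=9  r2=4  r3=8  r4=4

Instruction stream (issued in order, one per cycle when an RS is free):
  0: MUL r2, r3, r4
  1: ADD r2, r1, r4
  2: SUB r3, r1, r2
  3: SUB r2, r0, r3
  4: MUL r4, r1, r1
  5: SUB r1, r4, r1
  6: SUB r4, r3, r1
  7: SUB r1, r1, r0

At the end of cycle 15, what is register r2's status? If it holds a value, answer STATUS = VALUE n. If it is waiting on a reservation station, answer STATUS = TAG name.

cycle 1: issue MUL r2<-Mul1 // r0:5,r1:9,r2:Mul1,r3:8,r4:4
cycle 2: issue ADD r2<-Add1 // r0:5,r1:9,r2:Add1,r3:8,r4:4
cycle 3: issue SUB r3<-Add2 // r0:5,r1:9,r2:Add1,r3:Add2,r4:4
cycle 4: stall // r0:5,r1:9,r2:Add1,r3:Add2,r4:4
cycle 5: CDB Add1=13; issue SUB r2<-Add1 // r0:5,r1:9,r2:Add1,r3:Add2,r4:4
cycle 6: CDB Mul1=32; issue MUL r4<-Mul1 // r0:5,r1:9,r2:Add1,r3:Add2,r4:Mul1
cycle 7: stall // r0:5,r1:9,r2:Add1,r3:Add2,r4:Mul1
cycle 8: CDB Add2=-4; issue SUB r1<-Add2 // r0:5,r1:Add2,r2:Add1,r3:-4,r4:Mul1
cycle 9: stall // r0:5,r1:Add2,r2:Add1,r3:-4,r4:Mul1
cycle 10: CDB Mul1=81; stall // r0:5,r1:Add2,r2:Add1,r3:-4,r4:81
cycle 11: CDB Add1=9; issue SUB r4<-Add1 // r0:5,r1:Add2,r2:9,r3:-4,r4:Add1
cycle 12: stall // r0:5,r1:Add2,r2:9,r3:-4,r4:Add1
cycle 13: CDB Add2=72; issue SUB r1<-Add2 // r0:5,r1:Add2,r2:9,r3:-4,r4:Add1
cycle 14: - // r0:5,r1:Add2,r2:9,r3:-4,r4:Add1
cycle 15: - // r0:5,r1:Add2,r2:9,r3:-4,r4:Add1

STATUS = VALUE 9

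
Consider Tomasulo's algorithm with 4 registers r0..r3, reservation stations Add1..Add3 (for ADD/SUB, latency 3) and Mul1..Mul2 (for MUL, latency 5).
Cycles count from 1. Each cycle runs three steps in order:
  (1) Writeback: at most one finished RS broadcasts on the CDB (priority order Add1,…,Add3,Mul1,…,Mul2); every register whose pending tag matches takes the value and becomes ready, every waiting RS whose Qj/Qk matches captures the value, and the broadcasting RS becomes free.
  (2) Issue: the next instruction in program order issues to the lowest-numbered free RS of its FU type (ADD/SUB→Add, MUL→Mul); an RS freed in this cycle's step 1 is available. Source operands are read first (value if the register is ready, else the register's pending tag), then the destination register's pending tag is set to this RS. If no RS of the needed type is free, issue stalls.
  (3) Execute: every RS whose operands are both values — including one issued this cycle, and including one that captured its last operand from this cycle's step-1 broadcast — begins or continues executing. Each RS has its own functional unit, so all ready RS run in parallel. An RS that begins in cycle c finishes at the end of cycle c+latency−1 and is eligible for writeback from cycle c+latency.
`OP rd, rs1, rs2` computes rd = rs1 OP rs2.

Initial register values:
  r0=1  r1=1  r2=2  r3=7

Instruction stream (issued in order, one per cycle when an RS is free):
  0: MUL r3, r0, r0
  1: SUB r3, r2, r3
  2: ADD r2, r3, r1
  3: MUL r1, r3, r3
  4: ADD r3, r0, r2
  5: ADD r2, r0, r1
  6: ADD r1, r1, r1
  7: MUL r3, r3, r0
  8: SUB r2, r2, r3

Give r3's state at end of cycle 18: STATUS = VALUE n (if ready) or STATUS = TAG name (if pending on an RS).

  c1: issue MUL r3<-Mul1  regs: r0:1,r1:1,r2:2,r3:Mul1
  c2: issue SUB r3<-Add1  regs: r0:1,r1:1,r2:2,r3:Add1
  c3: issue ADD r2<-Add2  regs: r0:1,r1:1,r2:Add2,r3:Add1
  c4: issue MUL r1<-Mul2  regs: r0:1,r1:Mul2,r2:Add2,r3:Add1
  c5: issue ADD r3<-Add3  regs: r0:1,r1:Mul2,r2:Add2,r3:Add3
  c6: CDB Mul1=1; stall  regs: r0:1,r1:Mul2,r2:Add2,r3:Add3
  c7: stall  regs: r0:1,r1:Mul2,r2:Add2,r3:Add3
  c8: stall  regs: r0:1,r1:Mul2,r2:Add2,r3:Add3
  c9: CDB Add1=1; issue ADD r2<-Add1  regs: r0:1,r1:Mul2,r2:Add1,r3:Add3
  c10: stall  regs: r0:1,r1:Mul2,r2:Add1,r3:Add3
  c11: stall  regs: r0:1,r1:Mul2,r2:Add1,r3:Add3
  c12: CDB Add2=2; issue ADD r1<-Add2  regs: r0:1,r1:Add2,r2:Add1,r3:Add3
  c13: issue MUL r3<-Mul1  regs: r0:1,r1:Add2,r2:Add1,r3:Mul1
  c14: CDB Mul2=1; stall  regs: r0:1,r1:Add2,r2:Add1,r3:Mul1
  c15: CDB Add3=3; issue SUB r2<-Add3  regs: r0:1,r1:Add2,r2:Add3,r3:Mul1
  c16: -  regs: r0:1,r1:Add2,r2:Add3,r3:Mul1
  c17: CDB Add1=2  regs: r0:1,r1:Add2,r2:Add3,r3:Mul1
  c18: CDB Add2=2  regs: r0:1,r1:2,r2:Add3,r3:Mul1

STATUS = TAG Mul1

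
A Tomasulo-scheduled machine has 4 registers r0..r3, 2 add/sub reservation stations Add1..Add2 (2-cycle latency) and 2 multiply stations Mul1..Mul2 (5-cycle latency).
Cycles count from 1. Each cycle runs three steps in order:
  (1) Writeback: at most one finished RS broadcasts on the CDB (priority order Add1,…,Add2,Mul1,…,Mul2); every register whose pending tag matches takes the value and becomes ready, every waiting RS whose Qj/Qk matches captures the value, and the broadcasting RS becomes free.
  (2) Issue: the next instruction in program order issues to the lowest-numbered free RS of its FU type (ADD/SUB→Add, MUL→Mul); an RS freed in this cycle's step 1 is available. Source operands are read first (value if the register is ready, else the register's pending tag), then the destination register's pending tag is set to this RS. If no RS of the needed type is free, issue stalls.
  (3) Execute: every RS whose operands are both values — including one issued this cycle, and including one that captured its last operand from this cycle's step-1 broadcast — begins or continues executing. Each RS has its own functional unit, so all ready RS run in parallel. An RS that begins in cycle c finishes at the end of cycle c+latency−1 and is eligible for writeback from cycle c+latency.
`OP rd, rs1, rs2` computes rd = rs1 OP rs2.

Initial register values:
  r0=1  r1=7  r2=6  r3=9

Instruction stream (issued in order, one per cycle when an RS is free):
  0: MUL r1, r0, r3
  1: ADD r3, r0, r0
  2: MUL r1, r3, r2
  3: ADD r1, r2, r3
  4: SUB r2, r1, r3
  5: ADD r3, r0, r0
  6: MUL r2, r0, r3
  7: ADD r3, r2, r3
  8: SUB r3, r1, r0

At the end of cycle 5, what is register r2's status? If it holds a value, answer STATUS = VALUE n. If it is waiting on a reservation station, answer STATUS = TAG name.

c1: issue MUL r1<-Mul1 | r0:1,r1:Mul1,r2:6,r3:9
c2: issue ADD r3<-Add1 | r0:1,r1:Mul1,r2:6,r3:Add1
c3: issue MUL r1<-Mul2 | r0:1,r1:Mul2,r2:6,r3:Add1
c4: CDB Add1=2; issue ADD r1<-Add1 | r0:1,r1:Add1,r2:6,r3:2
c5: issue SUB r2<-Add2 | r0:1,r1:Add1,r2:Add2,r3:2

STATUS = TAG Add2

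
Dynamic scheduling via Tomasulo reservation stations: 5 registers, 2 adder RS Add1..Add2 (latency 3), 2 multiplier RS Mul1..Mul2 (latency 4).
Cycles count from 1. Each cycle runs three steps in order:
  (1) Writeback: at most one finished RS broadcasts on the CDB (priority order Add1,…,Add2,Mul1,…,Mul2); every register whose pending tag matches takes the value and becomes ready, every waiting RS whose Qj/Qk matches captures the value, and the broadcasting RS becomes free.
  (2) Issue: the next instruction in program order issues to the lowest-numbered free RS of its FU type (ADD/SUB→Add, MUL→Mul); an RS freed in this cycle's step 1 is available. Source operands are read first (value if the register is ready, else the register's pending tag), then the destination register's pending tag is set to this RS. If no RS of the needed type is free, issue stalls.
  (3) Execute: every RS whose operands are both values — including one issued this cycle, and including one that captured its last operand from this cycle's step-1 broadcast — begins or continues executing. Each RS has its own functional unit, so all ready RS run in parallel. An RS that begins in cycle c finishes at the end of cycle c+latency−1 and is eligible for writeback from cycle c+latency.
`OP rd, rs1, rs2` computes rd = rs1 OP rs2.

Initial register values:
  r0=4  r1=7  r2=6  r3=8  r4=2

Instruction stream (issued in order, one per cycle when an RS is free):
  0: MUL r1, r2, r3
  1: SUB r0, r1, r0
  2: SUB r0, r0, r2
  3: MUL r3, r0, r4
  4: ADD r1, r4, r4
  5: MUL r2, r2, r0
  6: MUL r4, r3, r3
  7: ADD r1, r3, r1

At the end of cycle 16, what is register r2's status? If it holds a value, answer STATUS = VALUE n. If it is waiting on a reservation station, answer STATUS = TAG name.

STATUS = VALUE 228

cycle 1: issue MUL r1<-Mul1 // r0:4,r1:Mul1,r2:6,r3:8,r4:2
cycle 2: issue SUB r0<-Add1 // r0:Add1,r1:Mul1,r2:6,r3:8,r4:2
cycle 3: issue SUB r0<-Add2 // r0:Add2,r1:Mul1,r2:6,r3:8,r4:2
cycle 4: issue MUL r3<-Mul2 // r0:Add2,r1:Mul1,r2:6,r3:Mul2,r4:2
cycle 5: CDB Mul1=48; stall // r0:Add2,r1:48,r2:6,r3:Mul2,r4:2
cycle 6: stall // r0:Add2,r1:48,r2:6,r3:Mul2,r4:2
cycle 7: stall // r0:Add2,r1:48,r2:6,r3:Mul2,r4:2
cycle 8: CDB Add1=44; issue ADD r1<-Add1 // r0:Add2,r1:Add1,r2:6,r3:Mul2,r4:2
cycle 9: issue MUL r2<-Mul1 // r0:Add2,r1:Add1,r2:Mul1,r3:Mul2,r4:2
cycle 10: stall // r0:Add2,r1:Add1,r2:Mul1,r3:Mul2,r4:2
cycle 11: CDB Add1=4; stall // r0:Add2,r1:4,r2:Mul1,r3:Mul2,r4:2
cycle 12: CDB Add2=38; stall // r0:38,r1:4,r2:Mul1,r3:Mul2,r4:2
cycle 13: stall // r0:38,r1:4,r2:Mul1,r3:Mul2,r4:2
cycle 14: stall // r0:38,r1:4,r2:Mul1,r3:Mul2,r4:2
cycle 15: stall // r0:38,r1:4,r2:Mul1,r3:Mul2,r4:2
cycle 16: CDB Mul1=228; issue MUL r4<-Mul1 // r0:38,r1:4,r2:228,r3:Mul2,r4:Mul1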